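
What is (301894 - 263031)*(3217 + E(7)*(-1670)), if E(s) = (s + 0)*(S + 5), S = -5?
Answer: 125022271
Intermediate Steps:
E(s) = 0 (E(s) = (s + 0)*(-5 + 5) = s*0 = 0)
(301894 - 263031)*(3217 + E(7)*(-1670)) = (301894 - 263031)*(3217 + 0*(-1670)) = 38863*(3217 + 0) = 38863*3217 = 125022271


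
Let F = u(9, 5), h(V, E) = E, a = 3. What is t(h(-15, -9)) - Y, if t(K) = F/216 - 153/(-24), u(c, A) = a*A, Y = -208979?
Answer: 1880869/9 ≈ 2.0899e+5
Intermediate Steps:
u(c, A) = 3*A
F = 15 (F = 3*5 = 15)
t(K) = 58/9 (t(K) = 15/216 - 153/(-24) = 15*(1/216) - 153*(-1/24) = 5/72 + 51/8 = 58/9)
t(h(-15, -9)) - Y = 58/9 - 1*(-208979) = 58/9 + 208979 = 1880869/9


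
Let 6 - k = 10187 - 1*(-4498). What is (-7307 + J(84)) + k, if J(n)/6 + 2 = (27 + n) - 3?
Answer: -21350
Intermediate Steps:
k = -14679 (k = 6 - (10187 - 1*(-4498)) = 6 - (10187 + 4498) = 6 - 1*14685 = 6 - 14685 = -14679)
J(n) = 132 + 6*n (J(n) = -12 + 6*((27 + n) - 3) = -12 + 6*(24 + n) = -12 + (144 + 6*n) = 132 + 6*n)
(-7307 + J(84)) + k = (-7307 + (132 + 6*84)) - 14679 = (-7307 + (132 + 504)) - 14679 = (-7307 + 636) - 14679 = -6671 - 14679 = -21350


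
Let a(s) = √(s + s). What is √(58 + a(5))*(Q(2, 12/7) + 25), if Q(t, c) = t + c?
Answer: 201*√(58 + √10)/7 ≈ 224.56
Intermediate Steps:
a(s) = √2*√s (a(s) = √(2*s) = √2*√s)
Q(t, c) = c + t
√(58 + a(5))*(Q(2, 12/7) + 25) = √(58 + √2*√5)*((12/7 + 2) + 25) = √(58 + √10)*((12*(⅐) + 2) + 25) = √(58 + √10)*((12/7 + 2) + 25) = √(58 + √10)*(26/7 + 25) = √(58 + √10)*(201/7) = 201*√(58 + √10)/7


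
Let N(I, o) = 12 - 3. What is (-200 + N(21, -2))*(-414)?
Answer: 79074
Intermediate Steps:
N(I, o) = 9
(-200 + N(21, -2))*(-414) = (-200 + 9)*(-414) = -191*(-414) = 79074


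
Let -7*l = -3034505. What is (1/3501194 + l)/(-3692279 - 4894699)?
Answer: -10624390698977/210452730962124 ≈ -0.050484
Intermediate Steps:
l = 3034505/7 (l = -⅐*(-3034505) = 3034505/7 ≈ 4.3350e+5)
(1/3501194 + l)/(-3692279 - 4894699) = (1/3501194 + 3034505/7)/(-3692279 - 4894699) = (1/3501194 + 3034505/7)/(-8586978) = (10624390698977/24508358)*(-1/8586978) = -10624390698977/210452730962124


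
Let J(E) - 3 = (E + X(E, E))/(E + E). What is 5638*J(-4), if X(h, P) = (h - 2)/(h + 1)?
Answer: 36647/2 ≈ 18324.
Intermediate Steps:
X(h, P) = (-2 + h)/(1 + h)
J(E) = 3 + (E + (-2 + E)/(1 + E))/(2*E) (J(E) = 3 + (E + (-2 + E)/(1 + E))/(E + E) = 3 + (E + (-2 + E)/(1 + E))/((2*E)) = 3 + (E + (-2 + E)/(1 + E))*(1/(2*E)) = 3 + (E + (-2 + E)/(1 + E))/(2*E))
5638*J(-4) = 5638*((½)*(-2 - 4 + 7*(-4)*(1 - 4))/(-4*(1 - 4))) = 5638*((½)*(-¼)*(-2 - 4 + 7*(-4)*(-3))/(-3)) = 5638*((½)*(-¼)*(-⅓)*(-2 - 4 + 84)) = 5638*((½)*(-¼)*(-⅓)*78) = 5638*(13/4) = 36647/2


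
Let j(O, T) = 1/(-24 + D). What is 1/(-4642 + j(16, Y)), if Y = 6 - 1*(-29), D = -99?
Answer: -123/570967 ≈ -0.00021542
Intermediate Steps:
Y = 35 (Y = 6 + 29 = 35)
j(O, T) = -1/123 (j(O, T) = 1/(-24 - 99) = 1/(-123) = -1/123)
1/(-4642 + j(16, Y)) = 1/(-4642 - 1/123) = 1/(-570967/123) = -123/570967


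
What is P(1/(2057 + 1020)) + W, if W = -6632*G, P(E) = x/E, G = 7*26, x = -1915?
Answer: -7099479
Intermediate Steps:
G = 182
P(E) = -1915/E
W = -1207024 (W = -6632*182 = -1207024)
P(1/(2057 + 1020)) + W = -1915/(1/(2057 + 1020)) - 1207024 = -1915/(1/3077) - 1207024 = -1915/1/3077 - 1207024 = -1915*3077 - 1207024 = -5892455 - 1207024 = -7099479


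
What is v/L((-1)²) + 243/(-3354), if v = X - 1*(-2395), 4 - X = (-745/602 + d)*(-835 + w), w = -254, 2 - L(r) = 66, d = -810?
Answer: 6894972443/500864 ≈ 13766.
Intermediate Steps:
L(r) = -64 (L(r) = 2 - 1*66 = 2 - 66 = -64)
X = -531827077/602 (X = 4 - (-745/602 - 810)*(-835 - 254) = 4 - (-745*1/602 - 810)*(-1089) = 4 - (-745/602 - 810)*(-1089) = 4 - (-488365)*(-1089)/602 = 4 - 1*531829485/602 = 4 - 531829485/602 = -531827077/602 ≈ -8.8343e+5)
v = -530385287/602 (v = -531827077/602 - 1*(-2395) = -531827077/602 + 2395 = -530385287/602 ≈ -8.8104e+5)
v/L((-1)²) + 243/(-3354) = -530385287/602/(-64) + 243/(-3354) = -530385287/602*(-1/64) + 243*(-1/3354) = 530385287/38528 - 81/1118 = 6894972443/500864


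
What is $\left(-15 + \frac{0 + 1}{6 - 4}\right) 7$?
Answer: $- \frac{203}{2} \approx -101.5$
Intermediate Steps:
$\left(-15 + \frac{0 + 1}{6 - 4}\right) 7 = \left(-15 + 1 \cdot \frac{1}{2}\right) 7 = \left(-15 + \frac{1}{2}\right) 7 = \left(- \frac{29}{2}\right) 7 = - \frac{203}{2}$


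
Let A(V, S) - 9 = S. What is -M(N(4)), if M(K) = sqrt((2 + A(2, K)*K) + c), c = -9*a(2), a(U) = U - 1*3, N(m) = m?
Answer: -3*sqrt(7) ≈ -7.9373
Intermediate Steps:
A(V, S) = 9 + S
a(U) = -3 + U (a(U) = U - 3 = -3 + U)
c = 9 (c = -9*(-3 + 2) = -9*(-1) = 9)
M(K) = sqrt(11 + K*(9 + K)) (M(K) = sqrt((2 + (9 + K)*K) + 9) = sqrt((2 + K*(9 + K)) + 9) = sqrt(11 + K*(9 + K)))
-M(N(4)) = -sqrt(11 + 4*(9 + 4)) = -sqrt(11 + 4*13) = -sqrt(11 + 52) = -sqrt(63) = -3*sqrt(7)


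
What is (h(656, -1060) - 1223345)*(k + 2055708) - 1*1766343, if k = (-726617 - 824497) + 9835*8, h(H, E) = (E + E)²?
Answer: 1907919567727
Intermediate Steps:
h(H, E) = 4*E² (h(H, E) = (2*E)² = 4*E²)
k = -1472434 (k = -1551114 + 78680 = -1472434)
(h(656, -1060) - 1223345)*(k + 2055708) - 1*1766343 = (4*(-1060)² - 1223345)*(-1472434 + 2055708) - 1*1766343 = (4*1123600 - 1223345)*583274 - 1766343 = (4494400 - 1223345)*583274 - 1766343 = 3271055*583274 - 1766343 = 1907921334070 - 1766343 = 1907919567727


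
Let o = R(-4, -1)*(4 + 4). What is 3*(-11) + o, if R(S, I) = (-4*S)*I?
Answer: -161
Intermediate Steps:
R(S, I) = -4*I*S
o = -128 (o = (-4*(-1)*(-4))*(4 + 4) = -16*8 = -128)
3*(-11) + o = 3*(-11) - 128 = -33 - 128 = -161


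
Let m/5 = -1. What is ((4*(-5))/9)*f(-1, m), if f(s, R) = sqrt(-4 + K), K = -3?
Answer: -20*I*sqrt(7)/9 ≈ -5.8794*I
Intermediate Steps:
m = -5 (m = 5*(-1) = -5)
f(s, R) = I*sqrt(7) (f(s, R) = sqrt(-4 - 3) = sqrt(-7) = I*sqrt(7))
((4*(-5))/9)*f(-1, m) = ((4*(-5))/9)*(I*sqrt(7)) = (-20*1/9)*(I*sqrt(7)) = -20*I*sqrt(7)/9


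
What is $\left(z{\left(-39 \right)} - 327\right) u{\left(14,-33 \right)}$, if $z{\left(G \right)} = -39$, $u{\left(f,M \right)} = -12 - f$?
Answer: $9516$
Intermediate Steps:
$\left(z{\left(-39 \right)} - 327\right) u{\left(14,-33 \right)} = \left(-39 - 327\right) \left(-12 - 14\right) = - 366 \left(-12 - 14\right) = \left(-366\right) \left(-26\right) = 9516$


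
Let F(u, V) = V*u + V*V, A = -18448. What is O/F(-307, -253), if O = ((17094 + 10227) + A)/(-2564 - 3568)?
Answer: -8873/868781760 ≈ -1.0213e-5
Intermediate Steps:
O = -8873/6132 (O = ((17094 + 10227) - 18448)/(-2564 - 3568) = (27321 - 18448)/(-6132) = 8873*(-1/6132) = -8873/6132 ≈ -1.4470)
F(u, V) = V² + V*u (F(u, V) = V*u + V² = V² + V*u)
O/F(-307, -253) = -8873*(-1/(253*(-253 - 307)))/6132 = -8873/(6132*((-253*(-560)))) = -8873/6132/141680 = -8873/6132*1/141680 = -8873/868781760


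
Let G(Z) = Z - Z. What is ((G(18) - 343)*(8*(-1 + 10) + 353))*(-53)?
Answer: 7726075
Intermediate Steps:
G(Z) = 0
((G(18) - 343)*(8*(-1 + 10) + 353))*(-53) = ((0 - 343)*(8*(-1 + 10) + 353))*(-53) = -343*(8*9 + 353)*(-53) = -343*(72 + 353)*(-53) = -343*425*(-53) = -145775*(-53) = 7726075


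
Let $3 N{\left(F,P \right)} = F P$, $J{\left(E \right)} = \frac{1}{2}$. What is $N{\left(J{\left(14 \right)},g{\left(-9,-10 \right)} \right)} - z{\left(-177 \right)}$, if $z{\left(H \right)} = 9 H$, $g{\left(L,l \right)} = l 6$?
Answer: $1583$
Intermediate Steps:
$g{\left(L,l \right)} = 6 l$
$J{\left(E \right)} = \frac{1}{2}$
$N{\left(F,P \right)} = \frac{F P}{3}$
$N{\left(J{\left(14 \right)},g{\left(-9,-10 \right)} \right)} - z{\left(-177 \right)} = \frac{1}{3} \cdot \frac{1}{2} \cdot 6 \left(-10\right) - 9 \left(-177\right) = \frac{1}{3} \cdot \frac{1}{2} \left(-60\right) - -1593 = -10 + 1593 = 1583$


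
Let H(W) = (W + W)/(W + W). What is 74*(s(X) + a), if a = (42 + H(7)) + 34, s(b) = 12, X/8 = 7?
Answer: 6586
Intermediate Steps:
X = 56 (X = 8*7 = 56)
H(W) = 1 (H(W) = (2*W)/((2*W)) = (2*W)*(1/(2*W)) = 1)
a = 77 (a = (42 + 1) + 34 = 43 + 34 = 77)
74*(s(X) + a) = 74*(12 + 77) = 74*89 = 6586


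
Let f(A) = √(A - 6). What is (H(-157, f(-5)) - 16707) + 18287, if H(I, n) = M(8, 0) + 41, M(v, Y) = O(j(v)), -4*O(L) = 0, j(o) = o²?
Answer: 1621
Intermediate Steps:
O(L) = 0 (O(L) = -¼*0 = 0)
M(v, Y) = 0
f(A) = √(-6 + A)
H(I, n) = 41 (H(I, n) = 0 + 41 = 41)
(H(-157, f(-5)) - 16707) + 18287 = (41 - 16707) + 18287 = -16666 + 18287 = 1621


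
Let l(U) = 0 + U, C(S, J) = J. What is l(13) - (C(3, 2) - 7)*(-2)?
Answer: 3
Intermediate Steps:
l(U) = U
l(13) - (C(3, 2) - 7)*(-2) = 13 - (2 - 7)*(-2) = 13 - (-5)*(-2) = 13 - 1*10 = 13 - 10 = 3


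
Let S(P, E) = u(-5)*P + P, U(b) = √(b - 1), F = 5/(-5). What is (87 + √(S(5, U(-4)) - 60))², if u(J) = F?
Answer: 7509 + 348*I*√15 ≈ 7509.0 + 1347.8*I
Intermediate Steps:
F = -1 (F = 5*(-⅕) = -1)
u(J) = -1
U(b) = √(-1 + b)
S(P, E) = 0 (S(P, E) = -P + P = 0)
(87 + √(S(5, U(-4)) - 60))² = (87 + √(0 - 60))² = (87 + √(-60))² = (87 + 2*I*√15)²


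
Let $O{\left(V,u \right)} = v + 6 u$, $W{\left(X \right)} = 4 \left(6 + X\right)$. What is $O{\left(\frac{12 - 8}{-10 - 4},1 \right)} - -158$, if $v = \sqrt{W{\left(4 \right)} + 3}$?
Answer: $164 + \sqrt{43} \approx 170.56$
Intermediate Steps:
$W{\left(X \right)} = 24 + 4 X$
$v = \sqrt{43}$ ($v = \sqrt{\left(24 + 4 \cdot 4\right) + 3} = \sqrt{\left(24 + 16\right) + 3} = \sqrt{40 + 3} = \sqrt{43} \approx 6.5574$)
$O{\left(V,u \right)} = \sqrt{43} + 6 u$
$O{\left(\frac{12 - 8}{-10 - 4},1 \right)} - -158 = \left(\sqrt{43} + 6 \cdot 1\right) - -158 = \left(\sqrt{43} + 6\right) + 158 = \left(6 + \sqrt{43}\right) + 158 = 164 + \sqrt{43}$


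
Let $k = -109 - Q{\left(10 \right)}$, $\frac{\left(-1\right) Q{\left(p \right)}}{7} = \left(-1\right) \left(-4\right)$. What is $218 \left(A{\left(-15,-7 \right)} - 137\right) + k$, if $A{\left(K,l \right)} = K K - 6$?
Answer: $17795$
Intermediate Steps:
$Q{\left(p \right)} = -28$ ($Q{\left(p \right)} = - 7 \left(\left(-1\right) \left(-4\right)\right) = \left(-7\right) 4 = -28$)
$A{\left(K,l \right)} = -6 + K^{2}$ ($A{\left(K,l \right)} = K^{2} - 6 = -6 + K^{2}$)
$k = -81$ ($k = -109 - -28 = -109 + 28 = -81$)
$218 \left(A{\left(-15,-7 \right)} - 137\right) + k = 218 \left(\left(-6 + \left(-15\right)^{2}\right) - 137\right) - 81 = 218 \left(\left(-6 + 225\right) - 137\right) - 81 = 218 \left(219 - 137\right) - 81 = 218 \cdot 82 - 81 = 17876 - 81 = 17795$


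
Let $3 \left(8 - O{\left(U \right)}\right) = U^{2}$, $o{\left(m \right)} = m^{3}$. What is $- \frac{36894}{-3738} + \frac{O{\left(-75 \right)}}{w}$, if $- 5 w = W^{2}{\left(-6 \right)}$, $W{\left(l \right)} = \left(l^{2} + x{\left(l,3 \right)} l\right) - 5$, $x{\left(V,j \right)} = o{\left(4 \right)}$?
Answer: $\frac{772036446}{77631407} \approx 9.9449$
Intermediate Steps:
$x{\left(V,j \right)} = 64$ ($x{\left(V,j \right)} = 4^{3} = 64$)
$W{\left(l \right)} = -5 + l^{2} + 64 l$ ($W{\left(l \right)} = \left(l^{2} + 64 l\right) - 5 = -5 + l^{2} + 64 l$)
$w = - \frac{124609}{5}$ ($w = - \frac{\left(-5 + \left(-6\right)^{2} + 64 \left(-6\right)\right)^{2}}{5} = - \frac{\left(-5 + 36 - 384\right)^{2}}{5} = - \frac{\left(-353\right)^{2}}{5} = \left(- \frac{1}{5}\right) 124609 = - \frac{124609}{5} \approx -24922.0$)
$O{\left(U \right)} = 8 - \frac{U^{2}}{3}$
$- \frac{36894}{-3738} + \frac{O{\left(-75 \right)}}{w} = - \frac{36894}{-3738} + \frac{8 - \frac{\left(-75\right)^{2}}{3}}{- \frac{124609}{5}} = \left(-36894\right) \left(- \frac{1}{3738}\right) + \left(8 - 1875\right) \left(- \frac{5}{124609}\right) = \frac{6149}{623} + \left(8 - 1875\right) \left(- \frac{5}{124609}\right) = \frac{6149}{623} - - \frac{9335}{124609} = \frac{6149}{623} + \frac{9335}{124609} = \frac{772036446}{77631407}$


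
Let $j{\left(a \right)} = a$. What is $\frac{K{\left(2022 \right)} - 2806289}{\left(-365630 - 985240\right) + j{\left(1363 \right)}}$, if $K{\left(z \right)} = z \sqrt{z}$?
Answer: $\frac{2806289}{1349507} - \frac{2022 \sqrt{2022}}{1349507} \approx 2.0121$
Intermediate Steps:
$K{\left(z \right)} = z^{\frac{3}{2}}$
$\frac{K{\left(2022 \right)} - 2806289}{\left(-365630 - 985240\right) + j{\left(1363 \right)}} = \frac{2022^{\frac{3}{2}} - 2806289}{\left(-365630 - 985240\right) + 1363} = \frac{2022 \sqrt{2022} - 2806289}{\left(-365630 - 985240\right) + 1363} = \frac{-2806289 + 2022 \sqrt{2022}}{-1350870 + 1363} = \frac{-2806289 + 2022 \sqrt{2022}}{-1349507} = \left(-2806289 + 2022 \sqrt{2022}\right) \left(- \frac{1}{1349507}\right) = \frac{2806289}{1349507} - \frac{2022 \sqrt{2022}}{1349507}$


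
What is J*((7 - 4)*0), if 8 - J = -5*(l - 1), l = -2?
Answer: 0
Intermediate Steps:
J = -7 (J = 8 - (-5)*(-2 - 1) = 8 - (-5)*(-3) = 8 - 1*15 = 8 - 15 = -7)
J*((7 - 4)*0) = -7*(7 - 4)*0 = -21*0 = -7*0 = 0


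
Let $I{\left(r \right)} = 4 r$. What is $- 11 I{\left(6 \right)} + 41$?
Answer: $-223$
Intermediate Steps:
$- 11 I{\left(6 \right)} + 41 = - 11 \cdot 4 \cdot 6 + 41 = \left(-11\right) 24 + 41 = -264 + 41 = -223$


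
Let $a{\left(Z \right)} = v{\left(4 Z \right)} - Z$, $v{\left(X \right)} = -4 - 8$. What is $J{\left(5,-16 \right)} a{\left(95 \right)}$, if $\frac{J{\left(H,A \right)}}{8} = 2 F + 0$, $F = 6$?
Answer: $-10272$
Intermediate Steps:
$v{\left(X \right)} = -12$ ($v{\left(X \right)} = -4 - 8 = -12$)
$J{\left(H,A \right)} = 96$ ($J{\left(H,A \right)} = 8 \left(2 \cdot 6 + 0\right) = 8 \left(12 + 0\right) = 8 \cdot 12 = 96$)
$a{\left(Z \right)} = -12 - Z$
$J{\left(5,-16 \right)} a{\left(95 \right)} = 96 \left(-12 - 95\right) = 96 \left(-107\right) = -10272$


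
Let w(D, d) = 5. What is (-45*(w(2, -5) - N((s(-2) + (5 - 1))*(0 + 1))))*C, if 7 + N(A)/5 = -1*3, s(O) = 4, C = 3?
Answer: -7425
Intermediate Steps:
N(A) = -50 (N(A) = -35 + 5*(-1*3) = -35 + 5*(-3) = -35 - 15 = -50)
(-45*(w(2, -5) - N((s(-2) + (5 - 1))*(0 + 1))))*C = -45*(5 - 1*(-50))*3 = -45*(5 + 50)*3 = -45*55*3 = -2475*3 = -7425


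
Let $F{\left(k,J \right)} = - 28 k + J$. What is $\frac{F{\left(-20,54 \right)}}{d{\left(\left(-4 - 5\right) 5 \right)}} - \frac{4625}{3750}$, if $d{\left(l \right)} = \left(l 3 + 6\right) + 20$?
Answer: $- \frac{22453}{3270} \approx -6.8664$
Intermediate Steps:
$F{\left(k,J \right)} = J - 28 k$
$d{\left(l \right)} = 26 + 3 l$ ($d{\left(l \right)} = \left(3 l + 6\right) + 20 = \left(6 + 3 l\right) + 20 = 26 + 3 l$)
$\frac{F{\left(-20,54 \right)}}{d{\left(\left(-4 - 5\right) 5 \right)}} - \frac{4625}{3750} = \frac{54 - -560}{26 + 3 \left(-4 - 5\right) 5} - \frac{4625}{3750} = \frac{54 + 560}{26 + 3 \left(\left(-9\right) 5\right)} - \frac{37}{30} = \frac{614}{26 + 3 \left(-45\right)} - \frac{37}{30} = \frac{614}{26 - 135} - \frac{37}{30} = \frac{614}{-109} - \frac{37}{30} = 614 \left(- \frac{1}{109}\right) - \frac{37}{30} = - \frac{614}{109} - \frac{37}{30} = - \frac{22453}{3270}$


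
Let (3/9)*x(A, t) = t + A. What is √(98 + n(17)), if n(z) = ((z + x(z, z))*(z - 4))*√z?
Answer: √(98 + 1547*√17) ≈ 80.476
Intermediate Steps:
x(A, t) = 3*A + 3*t (x(A, t) = 3*(t + A) = 3*(A + t) = 3*A + 3*t)
n(z) = 7*z^(3/2)*(-4 + z) (n(z) = ((z + (3*z + 3*z))*(z - 4))*√z = ((z + 6*z)*(-4 + z))*√z = ((7*z)*(-4 + z))*√z = (7*z*(-4 + z))*√z = 7*z^(3/2)*(-4 + z))
√(98 + n(17)) = √(98 + 7*17^(3/2)*(-4 + 17)) = √(98 + 7*(17*√17)*13) = √(98 + 1547*√17)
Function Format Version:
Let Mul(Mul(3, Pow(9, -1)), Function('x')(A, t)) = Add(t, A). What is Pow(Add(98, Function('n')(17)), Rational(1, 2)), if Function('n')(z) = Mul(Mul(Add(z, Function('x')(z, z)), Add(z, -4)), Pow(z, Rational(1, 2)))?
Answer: Pow(Add(98, Mul(1547, Pow(17, Rational(1, 2)))), Rational(1, 2)) ≈ 80.476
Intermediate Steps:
Function('x')(A, t) = Add(Mul(3, A), Mul(3, t)) (Function('x')(A, t) = Mul(3, Add(t, A)) = Mul(3, Add(A, t)) = Add(Mul(3, A), Mul(3, t)))
Function('n')(z) = Mul(7, Pow(z, Rational(3, 2)), Add(-4, z)) (Function('n')(z) = Mul(Mul(Add(z, Add(Mul(3, z), Mul(3, z))), Add(z, -4)), Pow(z, Rational(1, 2))) = Mul(Mul(Add(z, Mul(6, z)), Add(-4, z)), Pow(z, Rational(1, 2))) = Mul(Mul(Mul(7, z), Add(-4, z)), Pow(z, Rational(1, 2))) = Mul(Mul(7, z, Add(-4, z)), Pow(z, Rational(1, 2))) = Mul(7, Pow(z, Rational(3, 2)), Add(-4, z)))
Pow(Add(98, Function('n')(17)), Rational(1, 2)) = Pow(Add(98, Mul(7, Pow(17, Rational(3, 2)), Add(-4, 17))), Rational(1, 2)) = Pow(Add(98, Mul(7, Mul(17, Pow(17, Rational(1, 2))), 13)), Rational(1, 2)) = Pow(Add(98, Mul(1547, Pow(17, Rational(1, 2)))), Rational(1, 2))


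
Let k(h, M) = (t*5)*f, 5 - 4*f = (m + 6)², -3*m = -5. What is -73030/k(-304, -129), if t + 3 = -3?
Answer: -21909/121 ≈ -181.07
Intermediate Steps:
t = -6 (t = -3 - 3 = -6)
m = 5/3 (m = -⅓*(-5) = 5/3 ≈ 1.6667)
f = -121/9 (f = 5/4 - (5/3 + 6)²/4 = 5/4 - (23/3)²/4 = 5/4 - ¼*529/9 = 5/4 - 529/36 = -121/9 ≈ -13.444)
k(h, M) = 1210/3 (k(h, M) = -6*5*(-121/9) = -30*(-121/9) = 1210/3)
-73030/k(-304, -129) = -73030/1210/3 = -73030*3/1210 = -21909/121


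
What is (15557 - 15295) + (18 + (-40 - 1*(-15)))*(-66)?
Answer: 724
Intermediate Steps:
(15557 - 15295) + (18 + (-40 - 1*(-15)))*(-66) = 262 + (18 + (-40 + 15))*(-66) = 262 + (18 - 25)*(-66) = 262 - 7*(-66) = 262 + 462 = 724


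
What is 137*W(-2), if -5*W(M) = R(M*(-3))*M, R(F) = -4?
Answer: -1096/5 ≈ -219.20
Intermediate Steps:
W(M) = 4*M/5 (W(M) = -(-4)*M/5 = 4*M/5)
137*W(-2) = 137*((⅘)*(-2)) = 137*(-8/5) = -1096/5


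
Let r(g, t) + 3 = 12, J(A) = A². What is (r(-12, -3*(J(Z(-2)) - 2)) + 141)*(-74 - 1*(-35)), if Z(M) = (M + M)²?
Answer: -5850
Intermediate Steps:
Z(M) = 4*M² (Z(M) = (2*M)² = 4*M²)
r(g, t) = 9 (r(g, t) = -3 + 12 = 9)
(r(-12, -3*(J(Z(-2)) - 2)) + 141)*(-74 - 1*(-35)) = (9 + 141)*(-74 - 1*(-35)) = 150*(-74 + 35) = 150*(-39) = -5850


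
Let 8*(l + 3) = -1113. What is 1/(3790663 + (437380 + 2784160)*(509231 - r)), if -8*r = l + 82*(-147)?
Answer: 16/26169608613383 ≈ 6.1140e-13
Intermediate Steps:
l = -1137/8 (l = -3 + (1/8)*(-1113) = -3 - 1113/8 = -1137/8 ≈ -142.13)
r = 97569/64 (r = -(-1137/8 + 82*(-147))/8 = -(-1137/8 - 12054)/8 = -1/8*(-97569/8) = 97569/64 ≈ 1524.5)
1/(3790663 + (437380 + 2784160)*(509231 - r)) = 1/(3790663 + (437380 + 2784160)*(509231 - 1*97569/64)) = 1/(3790663 + 3221540*(509231 - 97569/64)) = 1/(3790663 + 3221540*(32493215/64)) = 1/(3790663 + 26169547962775/16) = 1/(26169608613383/16) = 16/26169608613383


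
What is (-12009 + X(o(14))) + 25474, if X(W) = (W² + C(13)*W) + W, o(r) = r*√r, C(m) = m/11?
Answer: 16209 + 336*√14/11 ≈ 16323.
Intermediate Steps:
C(m) = m/11 (C(m) = m*(1/11) = m/11)
o(r) = r^(3/2)
X(W) = W² + 24*W/11 (X(W) = (W² + ((1/11)*13)*W) + W = (W² + 13*W/11) + W = W² + 24*W/11)
(-12009 + X(o(14))) + 25474 = (-12009 + 14^(3/2)*(24 + 11*14^(3/2))/11) + 25474 = (-12009 + (14*√14)*(24 + 11*(14*√14))/11) + 25474 = (-12009 + (14*√14)*(24 + 154*√14)/11) + 25474 = (-12009 + 14*√14*(24 + 154*√14)/11) + 25474 = 13465 + 14*√14*(24 + 154*√14)/11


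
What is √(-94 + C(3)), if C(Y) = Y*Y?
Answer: I*√85 ≈ 9.2195*I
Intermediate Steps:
C(Y) = Y²
√(-94 + C(3)) = √(-94 + 3²) = √(-94 + 9) = √(-85) = I*√85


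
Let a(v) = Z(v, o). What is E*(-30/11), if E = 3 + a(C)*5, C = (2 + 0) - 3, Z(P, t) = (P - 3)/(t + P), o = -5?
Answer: -190/11 ≈ -17.273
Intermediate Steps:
Z(P, t) = (-3 + P)/(P + t)
C = -1 (C = 2 - 3 = -1)
a(v) = (-3 + v)/(-5 + v) (a(v) = (-3 + v)/(v - 5) = (-3 + v)/(-5 + v))
E = 19/3 (E = 3 + ((-3 - 1)/(-5 - 1))*5 = 3 + (-4/(-6))*5 = 3 - 1/6*(-4)*5 = 3 + (2/3)*5 = 3 + 10/3 = 19/3 ≈ 6.3333)
E*(-30/11) = 19*(-30/11)/3 = 19*(-30*1/11)/3 = (19/3)*(-30/11) = -190/11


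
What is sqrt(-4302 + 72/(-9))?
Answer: I*sqrt(4310) ≈ 65.651*I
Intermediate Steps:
sqrt(-4302 + 72/(-9)) = sqrt(-4302 + 72*(-1/9)) = sqrt(-4302 - 8) = sqrt(-4310) = I*sqrt(4310)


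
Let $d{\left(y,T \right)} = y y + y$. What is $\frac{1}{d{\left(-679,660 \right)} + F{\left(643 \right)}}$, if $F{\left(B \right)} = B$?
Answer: $\frac{1}{461005} \approx 2.1692 \cdot 10^{-6}$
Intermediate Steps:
$d{\left(y,T \right)} = y + y^{2}$ ($d{\left(y,T \right)} = y^{2} + y = y + y^{2}$)
$\frac{1}{d{\left(-679,660 \right)} + F{\left(643 \right)}} = \frac{1}{- 679 \left(1 - 679\right) + 643} = \frac{1}{\left(-679\right) \left(-678\right) + 643} = \frac{1}{460362 + 643} = \frac{1}{461005}$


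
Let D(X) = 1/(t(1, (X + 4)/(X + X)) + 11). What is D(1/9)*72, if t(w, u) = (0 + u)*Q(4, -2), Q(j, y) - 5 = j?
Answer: 144/355 ≈ 0.40563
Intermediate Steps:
Q(j, y) = 5 + j
t(w, u) = 9*u (t(w, u) = (0 + u)*(5 + 4) = u*9 = 9*u)
D(X) = 1/(11 + 9*(4 + X)/(2*X)) (D(X) = 1/(9*((X + 4)/(X + X)) + 11) = 1/(9*((4 + X)/((2*X))) + 11) = 1/(9*((4 + X)*(1/(2*X))) + 11) = 1/(9*((4 + X)/(2*X)) + 11) = 1/(9*(4 + X)/(2*X) + 11) = 1/(11 + 9*(4 + X)/(2*X)))
D(1/9)*72 = (2/(9*(36 + 31/9)))*72 = (2*(⅑)/(36 + 31*(⅑)))*72 = (2*(⅑)/(36 + 31/9))*72 = (2*(⅑)/(355/9))*72 = (2*(⅑)*(9/355))*72 = (2/355)*72 = 144/355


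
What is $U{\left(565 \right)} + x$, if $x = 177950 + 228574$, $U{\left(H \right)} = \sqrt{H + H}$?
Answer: $406524 + \sqrt{1130} \approx 4.0656 \cdot 10^{5}$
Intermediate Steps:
$U{\left(H \right)} = \sqrt{2} \sqrt{H}$ ($U{\left(H \right)} = \sqrt{2 H} = \sqrt{2} \sqrt{H}$)
$x = 406524$
$U{\left(565 \right)} + x = \sqrt{2} \sqrt{565} + 406524 = \sqrt{1130} + 406524 = 406524 + \sqrt{1130}$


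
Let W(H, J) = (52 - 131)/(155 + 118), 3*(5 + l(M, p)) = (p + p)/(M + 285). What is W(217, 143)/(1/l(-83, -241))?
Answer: 138724/82719 ≈ 1.6771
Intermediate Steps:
l(M, p) = -5 + 2*p/(3*(285 + M)) (l(M, p) = -5 + ((p + p)/(M + 285))/3 = -5 + ((2*p)/(285 + M))/3 = -5 + (2*p/(285 + M))/3 = -5 + 2*p/(3*(285 + M)))
W(H, J) = -79/273
W(217, 143)/(1/l(-83, -241)) = -79*(-4275 - 15*(-83) + 2*(-241))/(3*(285 - 83))/273 = -79*(1/3)*(-4275 + 1245 - 482)/202/273 = -79*(1/3)*(1/202)*(-3512)/273 = -79/(273*(1/(-1756/303))) = -79/(273*(-303/1756)) = -79/273*(-1756/303) = 138724/82719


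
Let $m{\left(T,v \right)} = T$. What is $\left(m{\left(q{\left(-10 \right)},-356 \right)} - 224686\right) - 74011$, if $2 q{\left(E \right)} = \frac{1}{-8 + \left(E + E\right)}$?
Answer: $- \frac{16727033}{56} \approx -2.987 \cdot 10^{5}$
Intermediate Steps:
$q{\left(E \right)} = \frac{1}{2 \left(-8 + 2 E\right)}$ ($q{\left(E \right)} = \frac{1}{2 \left(-8 + \left(E + E\right)\right)} = \frac{1}{2 \left(-8 + 2 E\right)}$)
$\left(m{\left(q{\left(-10 \right)},-356 \right)} - 224686\right) - 74011 = \left(\frac{1}{4 \left(-4 - 10\right)} - 224686\right) - 74011 = \left(\frac{1}{4 \left(-14\right)} - 224686\right) - 74011 = \left(\frac{1}{4} \left(- \frac{1}{14}\right) - 224686\right) - 74011 = \left(- \frac{1}{56} - 224686\right) - 74011 = - \frac{12582417}{56} - 74011 = - \frac{16727033}{56}$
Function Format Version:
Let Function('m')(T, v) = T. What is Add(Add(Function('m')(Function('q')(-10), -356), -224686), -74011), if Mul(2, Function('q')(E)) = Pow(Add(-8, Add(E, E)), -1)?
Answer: Rational(-16727033, 56) ≈ -2.9870e+5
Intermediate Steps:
Function('q')(E) = Mul(Rational(1, 2), Pow(Add(-8, Mul(2, E)), -1)) (Function('q')(E) = Mul(Rational(1, 2), Pow(Add(-8, Add(E, E)), -1)) = Mul(Rational(1, 2), Pow(Add(-8, Mul(2, E)), -1)))
Add(Add(Function('m')(Function('q')(-10), -356), -224686), -74011) = Add(Add(Mul(Rational(1, 4), Pow(Add(-4, -10), -1)), -224686), -74011) = Add(Add(Mul(Rational(1, 4), Pow(-14, -1)), -224686), -74011) = Add(Add(Mul(Rational(1, 4), Rational(-1, 14)), -224686), -74011) = Add(Add(Rational(-1, 56), -224686), -74011) = Add(Rational(-12582417, 56), -74011) = Rational(-16727033, 56)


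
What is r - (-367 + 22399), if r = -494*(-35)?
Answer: -4742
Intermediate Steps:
r = 17290
r - (-367 + 22399) = 17290 - (-367 + 22399) = 17290 - 1*22032 = 17290 - 22032 = -4742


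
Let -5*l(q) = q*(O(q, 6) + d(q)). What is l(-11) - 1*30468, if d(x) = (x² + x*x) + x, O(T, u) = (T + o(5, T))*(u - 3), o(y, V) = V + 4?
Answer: -150393/5 ≈ -30079.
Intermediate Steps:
o(y, V) = 4 + V
O(T, u) = (-3 + u)*(4 + 2*T) (O(T, u) = (T + (4 + T))*(u - 3) = (4 + 2*T)*(-3 + u) = (-3 + u)*(4 + 2*T))
d(x) = x + 2*x² (d(x) = (x² + x²) + x = 2*x² + x = x + 2*x²)
l(q) = -q*(12 + 6*q + q*(1 + 2*q))/5 (l(q) = -q*((-12 - 6*q + q*6 + 6*(4 + q)) + q*(1 + 2*q))/5 = -q*((-12 - 6*q + 6*q + (24 + 6*q)) + q*(1 + 2*q))/5 = -q*((12 + 6*q) + q*(1 + 2*q))/5 = -q*(12 + 6*q + q*(1 + 2*q))/5)
l(-11) - 1*30468 = (⅕)*(-11)*(-12 - 7*(-11) - 2*(-11)²) - 1*30468 = (⅕)*(-11)*(-12 + 77 - 2*121) - 30468 = (⅕)*(-11)*(-12 + 77 - 242) - 30468 = (⅕)*(-11)*(-177) - 30468 = 1947/5 - 30468 = -150393/5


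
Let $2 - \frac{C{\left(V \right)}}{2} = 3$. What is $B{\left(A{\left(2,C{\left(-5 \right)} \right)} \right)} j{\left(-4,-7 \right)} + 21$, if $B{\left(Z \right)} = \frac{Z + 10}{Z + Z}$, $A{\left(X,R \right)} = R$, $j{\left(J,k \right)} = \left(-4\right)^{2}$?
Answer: $-11$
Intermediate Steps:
$j{\left(J,k \right)} = 16$
$C{\left(V \right)} = -2$ ($C{\left(V \right)} = 4 - 6 = -2$)
$B{\left(Z \right)} = \frac{10 + Z}{2 Z}$
$B{\left(A{\left(2,C{\left(-5 \right)} \right)} \right)} j{\left(-4,-7 \right)} + 21 = \frac{10 - 2}{2 \left(-2\right)} 16 + 21 = \frac{1}{2} \left(- \frac{1}{2}\right) 8 \cdot 16 + 21 = \left(-2\right) 16 + 21 = -32 + 21 = -11$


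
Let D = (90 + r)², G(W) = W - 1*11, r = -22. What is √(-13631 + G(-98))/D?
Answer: I*√3435/2312 ≈ 0.02535*I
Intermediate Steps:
G(W) = -11 + W (G(W) = W - 11 = -11 + W)
D = 4624 (D = (90 - 22)² = 68² = 4624)
√(-13631 + G(-98))/D = √(-13631 + (-11 - 98))/4624 = √(-13631 - 109)*(1/4624) = √(-13740)*(1/4624) = (2*I*√3435)*(1/4624) = I*√3435/2312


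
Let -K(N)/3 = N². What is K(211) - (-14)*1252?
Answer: -116035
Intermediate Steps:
K(N) = -3*N²
K(211) - (-14)*1252 = -3*211² - (-14)*1252 = -3*44521 - 1*(-17528) = -133563 + 17528 = -116035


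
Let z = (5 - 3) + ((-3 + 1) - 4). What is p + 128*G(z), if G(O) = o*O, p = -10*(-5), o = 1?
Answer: -462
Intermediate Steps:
p = 50
z = -4 (z = 2 + (-2 - 4) = 2 - 6 = -4)
G(O) = O (G(O) = 1*O = O)
p + 128*G(z) = 50 + 128*(-4) = 50 - 512 = -462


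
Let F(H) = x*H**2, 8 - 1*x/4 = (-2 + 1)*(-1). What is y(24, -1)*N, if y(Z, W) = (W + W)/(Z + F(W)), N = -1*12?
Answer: 6/13 ≈ 0.46154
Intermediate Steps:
x = 28 (x = 32 - 4*(-2 + 1)*(-1) = 32 - (-4)*(-1) = 32 - 4*1 = 32 - 4 = 28)
N = -12
F(H) = 28*H**2
y(Z, W) = 2*W/(Z + 28*W**2) (y(Z, W) = (W + W)/(Z + 28*W**2) = (2*W)/(Z + 28*W**2) = 2*W/(Z + 28*W**2))
y(24, -1)*N = (2*(-1)/(24 + 28*(-1)**2))*(-12) = (2*(-1)/(24 + 28*1))*(-12) = (2*(-1)/(24 + 28))*(-12) = (2*(-1)/52)*(-12) = (2*(-1)*(1/52))*(-12) = -1/26*(-12) = 6/13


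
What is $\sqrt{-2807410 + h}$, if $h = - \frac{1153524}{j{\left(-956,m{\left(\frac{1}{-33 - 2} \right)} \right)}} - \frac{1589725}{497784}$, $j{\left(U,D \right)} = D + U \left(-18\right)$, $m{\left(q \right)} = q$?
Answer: $\frac{i \sqrt{63086149781033348778405568230}}{149902424868} \approx 1675.6 i$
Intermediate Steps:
$j{\left(U,D \right)} = D - 18 U$
$h = - \frac{21054660661835}{299804849736}$ ($h = - \frac{1153524}{\frac{1}{-33 - 2} - -17208} - \frac{1589725}{497784} = - \frac{1153524}{\frac{1}{-35} + 17208} - \frac{1589725}{497784} = - \frac{1153524}{- \frac{1}{35} + 17208} - \frac{1589725}{497784} = - \frac{1153524}{\frac{602279}{35}} - \frac{1589725}{497784} = \left(-1153524\right) \frac{35}{602279} - \frac{1589725}{497784} = - \frac{40373340}{602279} - \frac{1589725}{497784} = - \frac{21054660661835}{299804849736} \approx -70.228$)
$\sqrt{-2807410 + h} = \sqrt{-2807410 - \frac{21054660661835}{299804849736}} = \sqrt{- \frac{841696187858005595}{299804849736}} = \frac{i \sqrt{63086149781033348778405568230}}{149902424868}$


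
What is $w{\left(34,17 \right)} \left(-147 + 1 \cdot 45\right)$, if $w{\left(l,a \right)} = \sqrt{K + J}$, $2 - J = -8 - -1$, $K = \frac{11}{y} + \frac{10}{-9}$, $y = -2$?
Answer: $- 17 \sqrt{86} \approx -157.65$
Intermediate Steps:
$K = - \frac{119}{18}$ ($K = \frac{11}{-2} + \frac{10}{-9} = 11 \left(- \frac{1}{2}\right) + 10 \left(- \frac{1}{9}\right) = - \frac{11}{2} - \frac{10}{9} = - \frac{119}{18} \approx -6.6111$)
$J = 9$ ($J = 2 - \left(-8 - -1\right) = 2 - \left(-8 + 1\right) = 2 - -7 = 2 + 7 = 9$)
$w{\left(l,a \right)} = \frac{\sqrt{86}}{6}$ ($w{\left(l,a \right)} = \sqrt{- \frac{119}{18} + 9} = \sqrt{\frac{43}{18}} = \frac{\sqrt{86}}{6}$)
$w{\left(34,17 \right)} \left(-147 + 1 \cdot 45\right) = \frac{\sqrt{86}}{6} \left(-147 + 1 \cdot 45\right) = \frac{\sqrt{86}}{6} \left(-147 + 45\right) = \frac{\sqrt{86}}{6} \left(-102\right) = - 17 \sqrt{86}$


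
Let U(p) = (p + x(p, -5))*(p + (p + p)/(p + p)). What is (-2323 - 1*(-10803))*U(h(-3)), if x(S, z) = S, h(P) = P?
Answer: 101760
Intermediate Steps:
U(p) = 2*p*(1 + p) (U(p) = (p + p)*(p + (p + p)/(p + p)) = (2*p)*(p + (2*p)/((2*p))) = (2*p)*(p + (2*p)*(1/(2*p))) = (2*p)*(p + 1) = (2*p)*(1 + p) = 2*p*(1 + p))
(-2323 - 1*(-10803))*U(h(-3)) = (-2323 - 1*(-10803))*(2*(-3)*(1 - 3)) = (-2323 + 10803)*(2*(-3)*(-2)) = 8480*12 = 101760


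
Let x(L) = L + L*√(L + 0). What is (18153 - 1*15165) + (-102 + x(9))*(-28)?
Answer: 4836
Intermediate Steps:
x(L) = L + L^(3/2) (x(L) = L + L*√L = L + L^(3/2))
(18153 - 1*15165) + (-102 + x(9))*(-28) = (18153 - 1*15165) + (-102 + (9 + 9^(3/2)))*(-28) = (18153 - 15165) + (-102 + (9 + 27))*(-28) = 2988 + (-102 + 36)*(-28) = 2988 - 66*(-28) = 2988 + 1848 = 4836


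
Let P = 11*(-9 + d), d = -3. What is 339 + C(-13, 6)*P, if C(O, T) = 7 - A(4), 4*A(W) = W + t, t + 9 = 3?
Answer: -651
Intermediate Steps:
t = -6 (t = -9 + 3 = -6)
A(W) = -3/2 + W/4 (A(W) = (W - 6)/4 = (-6 + W)/4 = -3/2 + W/4)
C(O, T) = 15/2 (C(O, T) = 7 - (-3/2 + (¼)*4) = 7 - (-3/2 + 1) = 7 - 1*(-½) = 7 + ½ = 15/2)
P = -132 (P = 11*(-9 - 3) = 11*(-12) = -132)
339 + C(-13, 6)*P = 339 + (15/2)*(-132) = 339 - 990 = -651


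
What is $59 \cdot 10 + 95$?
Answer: $685$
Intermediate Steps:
$59 \cdot 10 + 95 = 590 + 95 = 685$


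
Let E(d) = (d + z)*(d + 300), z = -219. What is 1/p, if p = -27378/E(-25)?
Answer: 33550/13689 ≈ 2.4509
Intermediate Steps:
E(d) = (-219 + d)*(300 + d) (E(d) = (d - 219)*(d + 300) = (-219 + d)*(300 + d))
p = 13689/33550 (p = -27378/(-65700 + (-25)² + 81*(-25)) = -27378/(-65700 + 625 - 2025) = -27378/(-67100) = -27378*(-1/67100) = 13689/33550 ≈ 0.40802)
1/p = 1/(13689/33550) = 33550/13689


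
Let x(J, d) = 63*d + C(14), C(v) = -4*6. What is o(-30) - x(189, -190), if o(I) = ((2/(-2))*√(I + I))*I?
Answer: 11994 + 60*I*√15 ≈ 11994.0 + 232.38*I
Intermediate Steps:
C(v) = -24
x(J, d) = -24 + 63*d (x(J, d) = 63*d - 24 = -24 + 63*d)
o(I) = -√2*I^(3/2) (o(I) = ((2*(-½))*√(2*I))*I = (-√2*√I)*I = -√2*I^(3/2))
o(-30) - x(189, -190) = -√2*(-30)^(3/2) - (-24 + 63*(-190)) = -√2*(-30*I*√30) - (-24 - 11970) = 60*I*√15 - 1*(-11994) = 60*I*√15 + 11994 = 11994 + 60*I*√15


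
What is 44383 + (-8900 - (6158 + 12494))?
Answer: 16831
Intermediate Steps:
44383 + (-8900 - (6158 + 12494)) = 44383 + (-8900 - 1*18652) = 44383 + (-8900 - 18652) = 44383 - 27552 = 16831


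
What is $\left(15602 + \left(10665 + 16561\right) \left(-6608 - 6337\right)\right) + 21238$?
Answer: $-352403730$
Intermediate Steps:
$\left(15602 + \left(10665 + 16561\right) \left(-6608 - 6337\right)\right) + 21238 = \left(15602 + 27226 \left(-12945\right)\right) + 21238 = \left(15602 - 352440570\right) + 21238 = -352424968 + 21238 = -352403730$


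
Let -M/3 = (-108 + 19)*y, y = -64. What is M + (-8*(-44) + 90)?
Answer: -16646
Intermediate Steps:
M = -17088 (M = -3*(-108 + 19)*(-64) = -(-267)*(-64) = -3*5696 = -17088)
M + (-8*(-44) + 90) = -17088 + (-8*(-44) + 90) = -17088 + (352 + 90) = -17088 + 442 = -16646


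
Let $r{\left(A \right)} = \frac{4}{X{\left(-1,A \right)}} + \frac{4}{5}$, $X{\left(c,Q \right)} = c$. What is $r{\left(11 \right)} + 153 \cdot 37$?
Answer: $\frac{28289}{5} \approx 5657.8$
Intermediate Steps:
$r{\left(A \right)} = - \frac{16}{5}$ ($r{\left(A \right)} = \frac{4}{-1} + \frac{4}{5} = 4 \left(-1\right) + 4 \cdot \frac{1}{5} = -4 + \frac{4}{5} = - \frac{16}{5}$)
$r{\left(11 \right)} + 153 \cdot 37 = - \frac{16}{5} + 153 \cdot 37 = - \frac{16}{5} + 5661 = \frac{28289}{5}$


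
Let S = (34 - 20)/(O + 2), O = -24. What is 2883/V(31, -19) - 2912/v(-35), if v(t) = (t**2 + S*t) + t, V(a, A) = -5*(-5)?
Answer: 1075543/9525 ≈ 112.92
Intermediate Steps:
V(a, A) = 25
S = -7/11 (S = (34 - 20)/(-24 + 2) = 14/(-22) = 14*(-1/22) = -7/11 ≈ -0.63636)
v(t) = t**2 + 4*t/11 (v(t) = (t**2 - 7*t/11) + t = t**2 + 4*t/11)
2883/V(31, -19) - 2912/v(-35) = 2883/25 - 2912*(-11/(35*(4 + 11*(-35)))) = 2883*(1/25) - 2912*(-11/(35*(4 - 385))) = 2883/25 - 2912/((1/11)*(-35)*(-381)) = 2883/25 - 2912/13335/11 = 2883/25 - 2912*11/13335 = 2883/25 - 4576/1905 = 1075543/9525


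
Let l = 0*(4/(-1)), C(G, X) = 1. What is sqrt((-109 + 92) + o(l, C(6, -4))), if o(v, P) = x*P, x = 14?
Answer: I*sqrt(3) ≈ 1.732*I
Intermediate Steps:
l = 0 (l = 0*(4*(-1)) = 0*(-4) = 0)
o(v, P) = 14*P
sqrt((-109 + 92) + o(l, C(6, -4))) = sqrt((-109 + 92) + 14*1) = sqrt(-17 + 14) = sqrt(-3) = I*sqrt(3)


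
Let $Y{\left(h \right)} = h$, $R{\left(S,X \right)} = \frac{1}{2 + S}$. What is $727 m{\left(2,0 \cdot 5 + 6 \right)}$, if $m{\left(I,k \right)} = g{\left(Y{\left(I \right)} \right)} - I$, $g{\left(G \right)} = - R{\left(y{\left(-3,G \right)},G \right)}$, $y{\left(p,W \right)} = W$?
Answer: $- \frac{6543}{4} \approx -1635.8$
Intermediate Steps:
$g{\left(G \right)} = - \frac{1}{2 + G}$
$m{\left(I,k \right)} = - I - \frac{1}{2 + I}$ ($m{\left(I,k \right)} = - \frac{1}{2 + I} - I = - I - \frac{1}{2 + I}$)
$727 m{\left(2,0 \cdot 5 + 6 \right)} = 727 \frac{-1 - 2 \left(2 + 2\right)}{2 + 2} = 727 \frac{-1 - 2 \cdot 4}{4} = 727 \frac{-1 - 8}{4} = 727 \cdot \frac{1}{4} \left(-9\right) = 727 \left(- \frac{9}{4}\right) = - \frac{6543}{4}$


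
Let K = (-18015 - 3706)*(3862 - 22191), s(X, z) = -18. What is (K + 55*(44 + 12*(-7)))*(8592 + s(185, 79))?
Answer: 3413498105166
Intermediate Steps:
K = 398124209 (K = -21721*(-18329) = 398124209)
(K + 55*(44 + 12*(-7)))*(8592 + s(185, 79)) = (398124209 + 55*(44 + 12*(-7)))*(8592 - 18) = (398124209 + 55*(44 - 84))*8574 = (398124209 + 55*(-40))*8574 = (398124209 - 2200)*8574 = 398122009*8574 = 3413498105166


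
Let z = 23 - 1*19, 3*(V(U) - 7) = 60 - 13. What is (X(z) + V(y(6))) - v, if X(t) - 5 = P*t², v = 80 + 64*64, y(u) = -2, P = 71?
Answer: -9037/3 ≈ -3012.3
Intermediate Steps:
V(U) = 68/3 (V(U) = 7 + (60 - 13)/3 = 7 + (⅓)*47 = 7 + 47/3 = 68/3)
z = 4 (z = 23 - 19 = 4)
v = 4176 (v = 80 + 4096 = 4176)
X(t) = 5 + 71*t²
(X(z) + V(y(6))) - v = ((5 + 71*4²) + 68/3) - 1*4176 = ((5 + 71*16) + 68/3) - 4176 = ((5 + 1136) + 68/3) - 4176 = (1141 + 68/3) - 4176 = 3491/3 - 4176 = -9037/3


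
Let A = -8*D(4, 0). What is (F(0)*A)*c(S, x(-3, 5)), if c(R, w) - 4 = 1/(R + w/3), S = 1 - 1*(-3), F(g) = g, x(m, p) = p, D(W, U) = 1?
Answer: 0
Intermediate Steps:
S = 4 (S = 1 + 3 = 4)
c(R, w) = 4 + 1/(R + w/3)
A = -8 (A = -8*1 = -8)
(F(0)*A)*c(S, x(-3, 5)) = (0*(-8))*((3 + 4*5 + 12*4)/(5 + 3*4)) = 0*((3 + 20 + 48)/(5 + 12)) = 0*(71/17) = 0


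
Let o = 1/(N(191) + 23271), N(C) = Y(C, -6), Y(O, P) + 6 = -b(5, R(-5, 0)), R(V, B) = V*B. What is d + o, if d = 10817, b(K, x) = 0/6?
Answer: 251657506/23265 ≈ 10817.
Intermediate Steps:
R(V, B) = B*V
b(K, x) = 0 (b(K, x) = 0*(⅙) = 0)
Y(O, P) = -6 (Y(O, P) = -6 - 1*0 = -6 + 0 = -6)
N(C) = -6
o = 1/23265 (o = 1/(-6 + 23271) = 1/23265 ≈ 4.2983e-5)
d + o = 10817 + 1/23265 = 251657506/23265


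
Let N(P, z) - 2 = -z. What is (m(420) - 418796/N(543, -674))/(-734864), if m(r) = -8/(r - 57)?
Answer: 38007089/45081701808 ≈ 0.00084307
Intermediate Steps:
N(P, z) = 2 - z
m(r) = -8/(-57 + r)
(m(420) - 418796/N(543, -674))/(-734864) = (-8/(-57 + 420) - 418796/(2 - 1*(-674)))/(-734864) = (-8/363 - 418796/(2 + 674))*(-1/734864) = (-8*1/363 - 418796/676)*(-1/734864) = (-8/363 - 418796*1/676)*(-1/734864) = (-8/363 - 104699/169)*(-1/734864) = -38007089/61347*(-1/734864) = 38007089/45081701808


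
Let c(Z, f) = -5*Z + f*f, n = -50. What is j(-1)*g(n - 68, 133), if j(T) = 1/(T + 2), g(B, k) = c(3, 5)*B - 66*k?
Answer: -9958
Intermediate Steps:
c(Z, f) = f² - 5*Z (c(Z, f) = -5*Z + f² = f² - 5*Z)
g(B, k) = -66*k + 10*B (g(B, k) = (5² - 5*3)*B - 66*k = (25 - 15)*B - 66*k = 10*B - 66*k = -66*k + 10*B)
j(T) = 1/(2 + T)
j(-1)*g(n - 68, 133) = (-66*133 + 10*(-50 - 68))/(2 - 1) = (-8778 + 10*(-118))/1 = 1*(-8778 - 1180) = 1*(-9958) = -9958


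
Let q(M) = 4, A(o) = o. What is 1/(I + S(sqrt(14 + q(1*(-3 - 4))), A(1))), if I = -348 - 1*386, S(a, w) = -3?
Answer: -1/737 ≈ -0.0013569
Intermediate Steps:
I = -734 (I = -348 - 386 = -734)
1/(I + S(sqrt(14 + q(1*(-3 - 4))), A(1))) = 1/(-734 - 3) = 1/(-737) = -1/737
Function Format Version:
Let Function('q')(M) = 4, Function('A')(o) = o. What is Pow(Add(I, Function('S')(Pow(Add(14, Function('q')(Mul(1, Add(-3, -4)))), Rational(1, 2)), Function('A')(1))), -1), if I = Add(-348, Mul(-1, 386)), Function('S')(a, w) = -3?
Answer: Rational(-1, 737) ≈ -0.0013569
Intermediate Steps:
I = -734 (I = Add(-348, -386) = -734)
Pow(Add(I, Function('S')(Pow(Add(14, Function('q')(Mul(1, Add(-3, -4)))), Rational(1, 2)), Function('A')(1))), -1) = Pow(Add(-734, -3), -1) = Pow(-737, -1) = Rational(-1, 737)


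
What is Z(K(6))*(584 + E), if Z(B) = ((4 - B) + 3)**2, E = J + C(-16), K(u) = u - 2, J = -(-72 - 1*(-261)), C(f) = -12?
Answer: 3447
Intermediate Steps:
J = -189 (J = -(-72 + 261) = -1*189 = -189)
K(u) = -2 + u
E = -201 (E = -189 - 12 = -201)
Z(B) = (7 - B)**2
Z(K(6))*(584 + E) = (-7 + (-2 + 6))**2*(584 - 201) = (-7 + 4)**2*383 = (-3)**2*383 = 9*383 = 3447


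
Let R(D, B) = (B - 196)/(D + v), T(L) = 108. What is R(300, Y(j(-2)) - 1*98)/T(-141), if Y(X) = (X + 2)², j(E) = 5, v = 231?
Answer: -245/57348 ≈ -0.0042722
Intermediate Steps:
Y(X) = (2 + X)²
R(D, B) = (-196 + B)/(231 + D) (R(D, B) = (B - 196)/(D + 231) = (-196 + B)/(231 + D))
R(300, Y(j(-2)) - 1*98)/T(-141) = ((-196 + ((2 + 5)² - 1*98))/(231 + 300))/108 = ((-196 + (7² - 98))/531)*(1/108) = ((-196 + (49 - 98))/531)*(1/108) = ((-196 - 49)/531)*(1/108) = ((1/531)*(-245))*(1/108) = -245/531*1/108 = -245/57348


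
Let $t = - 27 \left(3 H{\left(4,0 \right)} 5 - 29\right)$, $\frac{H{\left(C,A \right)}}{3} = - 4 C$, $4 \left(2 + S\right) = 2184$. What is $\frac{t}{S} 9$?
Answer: $\frac{182007}{544} \approx 334.57$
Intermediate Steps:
$S = 544$ ($S = -2 + \frac{1}{4} \cdot 2184 = -2 + 546 = 544$)
$H{\left(C,A \right)} = - 12 C$ ($H{\left(C,A \right)} = 3 \left(- 4 C\right) = - 12 C$)
$t = 20223$ ($t = - 27 \left(3 \left(\left(-12\right) 4\right) 5 - 29\right) = - 27 \left(3 \left(-48\right) 5 - 29\right) = - 27 \left(\left(-144\right) 5 - 29\right) = - 27 \left(-720 - 29\right) = \left(-27\right) \left(-749\right) = 20223$)
$\frac{t}{S} 9 = \frac{20223}{544} \cdot 9 = \frac{182007}{544}$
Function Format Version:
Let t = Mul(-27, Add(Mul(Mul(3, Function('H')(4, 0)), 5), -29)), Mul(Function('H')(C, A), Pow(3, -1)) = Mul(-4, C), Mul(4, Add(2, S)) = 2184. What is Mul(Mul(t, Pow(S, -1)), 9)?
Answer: Rational(182007, 544) ≈ 334.57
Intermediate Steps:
S = 544 (S = Add(-2, Mul(Rational(1, 4), 2184)) = Add(-2, 546) = 544)
Function('H')(C, A) = Mul(-12, C) (Function('H')(C, A) = Mul(3, Mul(-4, C)) = Mul(-12, C))
t = 20223 (t = Mul(-27, Add(Mul(Mul(3, Mul(-12, 4)), 5), -29)) = Mul(-27, Add(Mul(Mul(3, -48), 5), -29)) = Mul(-27, Add(Mul(-144, 5), -29)) = Mul(-27, Add(-720, -29)) = Mul(-27, -749) = 20223)
Mul(Mul(t, Pow(S, -1)), 9) = Mul(Mul(20223, Pow(544, -1)), 9) = Mul(Mul(20223, Rational(1, 544)), 9) = Mul(Rational(20223, 544), 9) = Rational(182007, 544)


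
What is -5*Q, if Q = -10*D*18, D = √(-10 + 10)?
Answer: 0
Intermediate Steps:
D = 0 (D = √0 = 0)
Q = 0 (Q = -10*0*18 = 0*18 = 0)
-5*Q = -5*0 = 0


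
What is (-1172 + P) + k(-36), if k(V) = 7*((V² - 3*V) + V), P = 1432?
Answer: 9836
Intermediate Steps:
k(V) = -14*V + 7*V² (k(V) = 7*(V² - 2*V) = -14*V + 7*V²)
(-1172 + P) + k(-36) = (-1172 + 1432) + 7*(-36)*(-2 - 36) = 260 + 7*(-36)*(-38) = 260 + 9576 = 9836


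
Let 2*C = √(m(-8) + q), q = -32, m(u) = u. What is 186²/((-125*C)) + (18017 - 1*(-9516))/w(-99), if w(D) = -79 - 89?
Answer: -27533/168 + 17298*I*√10/625 ≈ -163.89 + 87.522*I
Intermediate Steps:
w(D) = -168
C = I*√10 (C = √(-8 - 32)/2 = √(-40)/2 = (2*I*√10)/2 = I*√10 ≈ 3.1623*I)
186²/((-125*C)) + (18017 - 1*(-9516))/w(-99) = 186²/((-125*I*√10)) + (18017 - 1*(-9516))/(-168) = 34596/((-125*I*√10)) + (18017 + 9516)*(-1/168) = 34596*(I*√10/1250) + 27533*(-1/168) = 17298*I*√10/625 - 27533/168 = -27533/168 + 17298*I*√10/625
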